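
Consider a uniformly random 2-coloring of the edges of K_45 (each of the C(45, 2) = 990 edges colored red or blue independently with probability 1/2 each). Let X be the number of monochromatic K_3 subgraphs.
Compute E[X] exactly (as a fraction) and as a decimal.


Let X = Σ_S X_S over the C(45, 3) = 14190 subsets S of size 3, where X_S = 1 if the K_3 on S is monochromatic.
For a fixed S, the K_3 on S has C(3, 2) = 3 edges. P[all 3 edges red] = (1/2)^3, and likewise for blue, so P[monochromatic] = 2·(1/2)^3 = 2^{1 − 3} = 1/4.
By linearity of expectation: E[X] = C(45, 3) · 2^{1 − 3} = 14190 · 1/4 = 7095/2.
Numerically: E[X] ≈ 3547.50000.

E[X] = C(45,3)·2^(1−C(3,2)) = 7095/2 ≈ 3547.50000.


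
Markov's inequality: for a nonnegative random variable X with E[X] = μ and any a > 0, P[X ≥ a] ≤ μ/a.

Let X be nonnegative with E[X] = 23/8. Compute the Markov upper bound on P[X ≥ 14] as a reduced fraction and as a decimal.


μ = E[X] = 23/8, a = 14.
Markov: P[X ≥ 14] ≤ μ/a = (23/8)/14 = 23/112.
Numerically: ≈ 0.2054.
(Since a = 14 > μ = 2.8750, the bound 23/112 is < 1 and informative.)

P[X ≥ 14] ≤ 23/112 ≈ 0.2054.


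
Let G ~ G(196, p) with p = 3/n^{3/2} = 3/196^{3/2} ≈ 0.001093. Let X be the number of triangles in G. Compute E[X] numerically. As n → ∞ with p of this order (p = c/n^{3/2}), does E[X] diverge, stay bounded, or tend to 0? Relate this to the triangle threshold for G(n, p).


Number of potential triangles: C(196, 3) = 1235780.
Each occurs with probability p³ ≈ (0.001093)³ ≈ 1.306807e-09.
By linearity: E[X] = C(196, 3)·p³ ≈ 1235780 · 1.306807e-09 ≈ 0.0016.
Since α = 3/2 > 1, p = c/n^{3/2} = o(1/n) is below the triangle threshold p ~ 1/n. Asymptotically E[X] ~ (c³/6)·n^{3(1−α)} = (3³/6)·n^{-1.5} → 0, so by Markov's inequality G has no triangles w.h.p.

E[X] ≈ 0.0016; in regime p = Θ(1/n^{3/2}) E[X] tends to 0 (below the triangle threshold p ~ 1/n).


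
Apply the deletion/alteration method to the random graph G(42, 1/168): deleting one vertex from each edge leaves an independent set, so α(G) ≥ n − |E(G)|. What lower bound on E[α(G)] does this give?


E[|E(G)|] = C(42, 2)·p = 861 · (1/168) = 41/8.
E[α(G)] ≥ n − E[|E(G)|] = 42 − 41/8 = 295/8.
Numerically: ≈ 36.8750.
(This is only a lower bound; the true E[α(G)] may be larger.)

E[α(G)] ≥ 295/8 ≈ 36.8750.


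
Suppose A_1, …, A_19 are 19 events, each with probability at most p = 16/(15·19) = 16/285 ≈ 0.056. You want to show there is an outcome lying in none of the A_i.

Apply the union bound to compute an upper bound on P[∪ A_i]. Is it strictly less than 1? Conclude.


Union bound: P[∪_{i=1}^{19} A_i] ≤ Σ_i P[A_i] ≤ 19·p = 19·(16/285) = 16/15.
Numerically: 16/15 ≈ 1.067.
Is 16/15 < 1? NO.
Since the bound 16/15 is ≥ 1, the union bound is uninformative here; it does NOT by itself certify existence.

19·p = 16/15 ≈ 1.067; existence NOT certified by the union bound.


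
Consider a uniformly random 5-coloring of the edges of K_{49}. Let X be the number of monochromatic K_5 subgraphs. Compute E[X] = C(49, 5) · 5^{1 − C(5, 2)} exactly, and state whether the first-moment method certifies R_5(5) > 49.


E[X] = C(49, 5) · 5^{1 − 10} = 1906884 · 5^{−9} = 1906884/1953125.
As a reduced fraction: E[X] = 1906884/1953125 ≈ 0.976325.
Is E[X] < 1? YES.
Since E[X] < 1, there exists a 5-coloring of K_{49} with no monochromatic K_5; hence R_5(5) > 49.

E[X] = 1906884/1953125 ≈ 0.976325; E[X] < 1, so R_5(5) > 49.


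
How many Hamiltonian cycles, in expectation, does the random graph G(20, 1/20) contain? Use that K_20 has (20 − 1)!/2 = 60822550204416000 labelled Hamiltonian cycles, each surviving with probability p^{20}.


K_20 has (20 − 1)!/2 = 60822550204416000 labelled Hamiltonian cycles.
For each such Hamiltonian cycle H, let X_H = 1 if all 20 edges of H are present in G. Then P[X_H = 1] = p^{20} = (1/20)^{20} = 1/104857600000000000000000000.
Summing the indicators: E[X] = Σ_H E[X_H] = 60822550204416000 · p^{20} = 60822550204416000 · 1/104857600000000000000000000 = 14849255421/25600000000000000000.
Numerically: E[X] ≈ 5.8e-10.

E[X] = 60822550204416000 · (1/20)^{20} = 14849255421/25600000000000000000 ≈ 5.8e-10.


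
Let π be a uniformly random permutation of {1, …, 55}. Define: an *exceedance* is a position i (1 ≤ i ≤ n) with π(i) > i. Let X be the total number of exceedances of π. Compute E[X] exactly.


Write X = Σ_{i=1}^{55} X_i, where X_i = 1_{π(i) > i}.
For each fixed i, π(i) is uniform over {1, …, 55} (marginal of a uniform permutation), so P[π(i) > i] = (n − i)/n. Summing: Σ_{i=1}^{55} (n − i)/n = (0 + 1 + … + 54)/55 = 55(55 − 1)/(2·55) = (55 − 1)/2.
Hence E[X] = Σ_{i=1}^{55} (55 − i)/55 = 27 ≈ 27.0000.

E[X] = 27 = 27.0000.


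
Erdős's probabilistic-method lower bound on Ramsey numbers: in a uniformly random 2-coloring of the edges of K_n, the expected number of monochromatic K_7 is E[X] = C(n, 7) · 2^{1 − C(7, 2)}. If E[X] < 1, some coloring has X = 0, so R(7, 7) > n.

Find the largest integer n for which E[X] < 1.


We need C(n, 7) · 2^{1 − 21} < 1, i.e. C(n, 7) < 2^{21 − 1} = 1048576.
Check values of n near the boundary:
  n = 23: C(23, 7) = 245157; 245157 < 1048576? YES
  n = 24: C(24, 7) = 346104; 346104 < 1048576? YES
  n = 25: C(25, 7) = 480700; 480700 < 1048576? YES
  n = 26: C(26, 7) = 657800; 657800 < 1048576? YES
  n = 27: C(27, 7) = 888030; 888030 < 1048576? YES
  n = 28: C(28, 7) = 1184040; 1184040 < 1048576? NO
The largest n with C(n, 7) < 1048576 is n = 27 (where E[X] = 444015/524288 ≈ 0.8469). Hence R(7, 7) > 27, i.e. R(7, 7) ≥ 28.

Largest n = 27; hence R(7, 7) > 27.


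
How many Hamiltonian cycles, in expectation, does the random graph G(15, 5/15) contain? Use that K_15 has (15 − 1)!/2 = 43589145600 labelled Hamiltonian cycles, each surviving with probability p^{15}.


K_15 has (15 − 1)!/2 = 43589145600 labelled Hamiltonian cycles.
For each such Hamiltonian cycle H, let X_H = 1 if all 15 edges of H are present in G. Then P[X_H = 1] = p^{15} = (1/3)^{15} = 1/14348907.
By linearity of expectation: E[X] = Σ_H E[X_H] = 43589145600 · p^{15} = 43589145600 · 1/14348907 = 179379200/59049.
Numerically: E[X] ≈ 3037.8.

E[X] = 43589145600 · (1/3)^{15} = 179379200/59049 ≈ 3037.8.


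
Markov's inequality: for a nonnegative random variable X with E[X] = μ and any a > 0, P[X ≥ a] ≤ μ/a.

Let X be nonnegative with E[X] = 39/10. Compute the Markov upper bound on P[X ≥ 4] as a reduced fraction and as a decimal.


μ = E[X] = 39/10, a = 4.
Markov: P[X ≥ 4] ≤ μ/a = (39/10)/4 = 39/40.
Numerically: ≈ 0.97500.
(Since a = 4 > μ = 3.90000, the bound 39/40 is < 1 and informative.)

P[X ≥ 4] ≤ 39/40 ≈ 0.97500.


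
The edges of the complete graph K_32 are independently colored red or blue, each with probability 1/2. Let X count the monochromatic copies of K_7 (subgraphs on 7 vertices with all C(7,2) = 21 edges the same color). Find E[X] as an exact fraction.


Let X = Σ_S X_S over the C(32, 7) = 3365856 subsets S of size 7, where X_S = 1 if the K_7 on S is monochromatic.
For a fixed S, the K_7 on S has C(7, 2) = 21 edges. P[all 21 edges red] = (1/2)^21, and likewise for blue, so P[monochromatic] = 2·(1/2)^21 = 2^{1 − 21} = 1/1048576.
By linearity: E[X] = C(32, 7) · 2^{1 − 21} = 3365856 · 1/1048576 = 105183/32768.
Numerically: E[X] ≈ 3.209930.

E[X] = C(32,7)·2^(1−C(7,2)) = 105183/32768 ≈ 3.209930.


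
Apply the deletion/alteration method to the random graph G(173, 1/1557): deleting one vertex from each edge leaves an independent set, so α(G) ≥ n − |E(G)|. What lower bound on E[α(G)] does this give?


E[|E(G)|] = C(173, 2)·p = 14878 · (1/1557) = 86/9.
E[α(G)] ≥ n − E[|E(G)|] = 173 − 86/9 = 1471/9.
Numerically: ≈ 163.44444.
(This is only a lower bound; the true E[α(G)] may be larger.)

E[α(G)] ≥ 1471/9 ≈ 163.44444.


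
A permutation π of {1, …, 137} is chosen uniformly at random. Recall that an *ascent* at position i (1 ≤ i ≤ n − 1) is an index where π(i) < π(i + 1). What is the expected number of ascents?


Write X = Σ X_I over i = 1, …, 136, with X_I the indicator of one ascent.
There are 136 indicators.
For each fixed i, the pair (π(i), π(i+1)) is a uniformly random ordered pair of distinct values from {1, …, 137}; by symmetry P[π(i) < π(i+1)] = 1/2.
By linearity: E[X] = 136 · (1/2) = (137 − 1) · (1/2) = 68 ≈ 68.000.

E[X] = 68 = 68.000.


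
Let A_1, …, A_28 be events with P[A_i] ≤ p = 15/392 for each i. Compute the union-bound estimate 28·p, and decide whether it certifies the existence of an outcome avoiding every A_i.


Union bound: P[∪_{i=1}^{28} A_i] ≤ Σ_i P[A_i] ≤ 28·p = 28·(15/392) = 15/14.
Numerically: 15/14 ≈ 1.071.
Is 15/14 < 1? NO.
Since the bound 15/14 is ≥ 1, the union bound is uninformative here; it does NOT by itself certify existence.

28·p = 15/14 ≈ 1.071; existence NOT certified by the union bound.


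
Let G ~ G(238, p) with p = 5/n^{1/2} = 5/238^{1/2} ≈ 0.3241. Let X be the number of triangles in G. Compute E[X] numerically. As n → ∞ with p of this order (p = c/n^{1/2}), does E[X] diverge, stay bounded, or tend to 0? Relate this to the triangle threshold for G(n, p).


Number of potential triangles: C(238, 3) = 2218636.
Each occurs with probability p³ ≈ (0.3241)³ ≈ 3.404431e-02.
By linearity: E[X] = C(238, 3)·p³ ≈ 2218636 · 3.404431e-02 ≈ 75531.9389.
Since α = 1/2 < 1, p = c/n^{1/2} ≫ 1/n is above the triangle threshold p ~ 1/n. Asymptotically E[X] ~ (c³/6)·n^{3(1−α)} = (5³/6)·n^{1.5} → ∞; triangles are abundant w.h.p.

E[X] ≈ 75531.9389; in regime p = Θ(1/n^{1/2}) E[X] diverges (above the triangle threshold p ~ 1/n).


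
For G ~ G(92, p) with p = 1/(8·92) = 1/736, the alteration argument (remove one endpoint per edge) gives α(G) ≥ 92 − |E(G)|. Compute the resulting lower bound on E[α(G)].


E[|E(G)|] = C(92, 2)·p = 4186 · (1/736) = 91/16.
E[α(G)] ≥ n − E[|E(G)|] = 92 − 91/16 = 1381/16.
Numerically: ≈ 86.31250.
(This is only a lower bound; the true E[α(G)] may be larger.)

E[α(G)] ≥ 1381/16 ≈ 86.31250.


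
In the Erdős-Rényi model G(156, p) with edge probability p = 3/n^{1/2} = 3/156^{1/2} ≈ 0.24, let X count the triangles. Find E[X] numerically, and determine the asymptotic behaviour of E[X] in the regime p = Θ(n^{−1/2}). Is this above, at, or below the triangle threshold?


Number of potential triangles: C(156, 3) = 620620.
Each occurs with probability p³ ≈ (0.24)³ ≈ 1.38572e-02.
By linearity: E[X] = C(156, 3)·p³ ≈ 620620 · 1.38572e-02 ≈ 8600.083.
Since α = 1/2 < 1, p = c/n^{1/2} ≫ 1/n is above the triangle threshold p ~ 1/n. Asymptotically E[X] ~ (c³/6)·n^{3(1−α)} = (3³/6)·n^{1.5} → ∞; triangles are abundant w.h.p.

E[X] ≈ 8600.083; in regime p = Θ(1/n^{1/2}) E[X] diverges (above the triangle threshold p ~ 1/n).


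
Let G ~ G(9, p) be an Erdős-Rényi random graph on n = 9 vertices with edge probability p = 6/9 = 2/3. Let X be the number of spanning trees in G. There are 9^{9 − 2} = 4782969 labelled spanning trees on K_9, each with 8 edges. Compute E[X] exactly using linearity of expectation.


K_9 has 9^{9 − 2} = 4782969 labelled spanning trees.
For each such spanning tree H, let X_H = 1 if all 8 edges of H are present in G. Then P[X_H = 1] = p^{8} = (2/3)^{8} = 256/6561.
Summing the indicators: E[X] = Σ_H E[X_H] = 4782969 · p^{8} = 4782969 · 256/6561 = 186624.
Numerically: E[X] ≈ 1.866e+05.

E[X] = 4782969 · (2/3)^{8} = 186624 ≈ 1.866e+05.


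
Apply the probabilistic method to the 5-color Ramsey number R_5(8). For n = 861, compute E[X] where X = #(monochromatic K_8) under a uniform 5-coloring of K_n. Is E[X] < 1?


E[X] = C(861, 8) · 5^{1 − 28} = 7250034996615275865 · 5^{−27} = 7250034996615275865/7450580596923828125.
As a reduced fraction: E[X] = 1450006999323055173/1490116119384765625 ≈ 0.97308.
Is E[X] < 1? YES.
Since E[X] < 1, there exists a 5-coloring of K_{861} with no monochromatic K_8; hence R_5(8) > 861.

E[X] = 1450006999323055173/1490116119384765625 ≈ 0.97308; E[X] < 1, so R_5(8) > 861.


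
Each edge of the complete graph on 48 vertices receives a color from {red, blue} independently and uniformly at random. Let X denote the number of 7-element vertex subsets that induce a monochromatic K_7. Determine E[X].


Let X = Σ_S X_S over the C(48, 7) = 73629072 subsets S of size 7, where X_S = 1 if the K_7 on S is monochromatic.
For a fixed S, the K_7 on S has C(7, 2) = 21 edges. P[all 21 edges red] = (1/2)^21, and likewise for blue, so P[monochromatic] = 2·(1/2)^21 = 2^{1 − 21} = 1/1048576.
Summing: E[X] = C(48, 7) · 2^{1 − 21} = 73629072 · 1/1048576 = 4601817/65536.
Numerically: E[X] ≈ 70.2182.

E[X] = C(48,7)·2^(1−C(7,2)) = 4601817/65536 ≈ 70.2182.


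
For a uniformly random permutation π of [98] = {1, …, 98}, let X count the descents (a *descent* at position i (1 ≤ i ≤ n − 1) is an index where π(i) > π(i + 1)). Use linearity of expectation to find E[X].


Write X = Σ X_I over i = 1, …, 97, with X_I the indicator of one descent.
There are 97 indicators.
For each fixed i, the pair (π(i), π(i+1)) is a uniformly random ordered pair of distinct values from {1, …, 98}; by symmetry P[π(i) > π(i+1)] = 1/2.
By linearity: E[X] = 97 · (1/2) = (98 − 1) · (1/2) = 97/2 ≈ 48.50000.

E[X] = 97/2 = 48.50000.


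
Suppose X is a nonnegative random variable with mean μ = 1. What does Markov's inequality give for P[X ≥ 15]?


μ = E[X] = 1, a = 15.
Markov: P[X ≥ 15] ≤ μ/a = (1)/15 = 1/15.
Numerically: ≈ 0.06667.
(Since a = 15 > μ = 1.00000, the bound 1/15 is < 1 and informative.)

P[X ≥ 15] ≤ 1/15 ≈ 0.06667.


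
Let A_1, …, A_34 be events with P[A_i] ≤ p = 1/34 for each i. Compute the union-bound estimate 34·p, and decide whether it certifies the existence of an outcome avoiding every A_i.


Union bound: P[∪_{i=1}^{34} A_i] ≤ Σ_i P[A_i] ≤ 34·p = 34·(1/34) = 1.
Numerically: 1 ≈ 1.00000.
Is 1 < 1? NO.
Since the bound 1 is ≥ 1, the union bound is uninformative here; it does NOT by itself certify existence.

34·p = 1 ≈ 1.00000; existence NOT certified by the union bound.


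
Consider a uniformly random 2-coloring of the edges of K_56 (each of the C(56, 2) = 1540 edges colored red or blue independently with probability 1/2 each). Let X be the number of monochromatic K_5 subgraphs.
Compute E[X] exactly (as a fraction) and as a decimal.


Let X = Σ_S X_S over the C(56, 5) = 3819816 subsets S of size 5, where X_S = 1 if the K_5 on S is monochromatic.
For a fixed S, the K_5 on S has C(5, 2) = 10 edges. P[all 10 edges red] = (1/2)^10, and likewise for blue, so P[monochromatic] = 2·(1/2)^10 = 2^{1 − 10} = 1/512.
Summing: E[X] = C(56, 5) · 2^{1 − 10} = 3819816 · 1/512 = 477477/64.
Numerically: E[X] ≈ 7460.578125.

E[X] = C(56,5)·2^(1−C(5,2)) = 477477/64 ≈ 7460.578125.


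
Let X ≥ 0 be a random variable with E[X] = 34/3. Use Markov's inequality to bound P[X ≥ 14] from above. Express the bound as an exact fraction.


μ = E[X] = 34/3, a = 14.
Markov: P[X ≥ 14] ≤ μ/a = (34/3)/14 = 17/21.
Numerically: ≈ 0.8095.
(Since a = 14 > μ = 11.3333, the bound 17/21 is < 1 and informative.)

P[X ≥ 14] ≤ 17/21 ≈ 0.8095.


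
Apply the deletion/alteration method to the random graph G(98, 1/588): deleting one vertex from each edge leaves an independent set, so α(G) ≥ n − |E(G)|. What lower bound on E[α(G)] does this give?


E[|E(G)|] = C(98, 2)·p = 4753 · (1/588) = 97/12.
E[α(G)] ≥ n − E[|E(G)|] = 98 − 97/12 = 1079/12.
Numerically: ≈ 89.916667.
(This is only a lower bound; the true E[α(G)] may be larger.)

E[α(G)] ≥ 1079/12 ≈ 89.916667.


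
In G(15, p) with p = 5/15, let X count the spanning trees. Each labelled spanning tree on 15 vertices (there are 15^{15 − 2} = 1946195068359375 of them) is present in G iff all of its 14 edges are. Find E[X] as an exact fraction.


K_15 has 15^{15 − 2} = 1946195068359375 labelled spanning trees.
For each such spanning tree H, let X_H = 1 if all 14 edges of H are present in G. Then P[X_H = 1] = p^{14} = (1/3)^{14} = 1/4782969.
By linearity of expectation: E[X] = Σ_H E[X_H] = 1946195068359375 · p^{14} = 1946195068359375 · 1/4782969 = 1220703125/3.
Numerically: E[X] ≈ 4.069e+08.

E[X] = 1946195068359375 · (1/3)^{14} = 1220703125/3 ≈ 4.069e+08.


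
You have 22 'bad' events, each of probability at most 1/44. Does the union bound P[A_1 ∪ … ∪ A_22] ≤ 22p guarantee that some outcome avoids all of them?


Union bound: P[∪_{i=1}^{22} A_i] ≤ Σ_i P[A_i] ≤ 22·p = 22·(1/44) = 1/2.
Numerically: 1/2 ≈ 0.5000.
Is 1/2 < 1? YES.
Since P[∪ A_i] ≤ 1/2 < 1, the complement has P[∩ A_i^c] ≥ 1 − 1/2 = 1/2 > 0, so some outcome avoids every A_i.

22·p = 1/2 ≈ 0.5000; existence CERTIFIED by the union bound.


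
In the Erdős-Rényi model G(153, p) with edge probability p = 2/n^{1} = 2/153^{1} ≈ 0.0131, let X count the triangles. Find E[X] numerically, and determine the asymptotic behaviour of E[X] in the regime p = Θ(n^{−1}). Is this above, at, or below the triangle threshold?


Number of potential triangles: C(153, 3) = 585276.
Each occurs with probability p³ ≈ (0.0131)³ ≈ 2.23365e-06.
By linearity: E[X] = C(153, 3)·p³ ≈ 585276 · 2.23365e-06 ≈ 1.307.
Here α = 1, so p = 2/n is exactly at the triangle threshold p ~ 1/n. Asymptotically E[X] → c³/6 = 2³/6 = 4/3 ≈ 1.333, a bounded constant. In this regime the triangle count is asymptotically Poisson(c³/6).

E[X] ≈ 1.307; in regime p = Θ(1/n^{1}) E[X] stays bounded (at the triangle threshold p ~ 1/n).


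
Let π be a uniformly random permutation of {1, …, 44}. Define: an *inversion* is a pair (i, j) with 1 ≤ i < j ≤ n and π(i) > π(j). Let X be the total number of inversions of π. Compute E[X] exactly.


Write X = Σ X_I over the C(44, 2) = 946 pairs i < j, with X_I the indicator of one inversion.
There are 946 indicators.
For each fixed pair i < j, the values π(i) and π(j) are two distinct elements of {1, …, 44} in uniformly random order; by symmetry P[π(i) > π(j)] = 1/2.
By linearity: E[X] = 946 · (1/2) = C(44, 2) · (1/2) = 946/2 = 473 ≈ 473.0000.

E[X] = 473 = 473.0000.


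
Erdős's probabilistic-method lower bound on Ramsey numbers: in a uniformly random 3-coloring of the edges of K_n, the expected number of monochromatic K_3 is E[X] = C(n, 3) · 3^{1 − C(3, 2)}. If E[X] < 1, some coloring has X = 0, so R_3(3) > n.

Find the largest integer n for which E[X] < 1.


We need C(n, 3) · 3^{1 − 3} < 1, i.e. C(n, 3) < 3^{3 − 1} = 9.
Check values of n near the boundary:
  n = 3: C(3, 3) = 1; 1 < 9? YES
  n = 4: C(4, 3) = 4; 4 < 9? YES
  n = 5: C(5, 3) = 10; 10 < 9? NO
  n = 6: C(6, 3) = 20; 20 < 9? NO
  n = 7: C(7, 3) = 35; 35 < 9? NO
The largest n with C(n, 3) < 9 is n = 4 (where E[X] = 4/9 ≈ 0.44444). Hence R_3(3) > 4, i.e. R_3(3) ≥ 5.

Largest n = 4; hence R_3(3) > 4.


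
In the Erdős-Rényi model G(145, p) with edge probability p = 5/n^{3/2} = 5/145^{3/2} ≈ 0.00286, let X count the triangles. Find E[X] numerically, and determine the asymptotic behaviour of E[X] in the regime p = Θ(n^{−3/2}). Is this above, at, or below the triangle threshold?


Number of potential triangles: C(145, 3) = 497640.
Each occurs with probability p³ ≈ (0.00286)³ ≈ 2.34830e-08.
By linearity: E[X] = C(145, 3)·p³ ≈ 497640 · 2.34830e-08 ≈ 0.012.
Since α = 3/2 > 1, p = c/n^{3/2} = o(1/n) is below the triangle threshold p ~ 1/n. Asymptotically E[X] ~ (c³/6)·n^{3(1−α)} = (5³/6)·n^{-1.5} → 0, so by Markov's inequality G has no triangles w.h.p.

E[X] ≈ 0.012; in regime p = Θ(1/n^{3/2}) E[X] tends to 0 (below the triangle threshold p ~ 1/n).


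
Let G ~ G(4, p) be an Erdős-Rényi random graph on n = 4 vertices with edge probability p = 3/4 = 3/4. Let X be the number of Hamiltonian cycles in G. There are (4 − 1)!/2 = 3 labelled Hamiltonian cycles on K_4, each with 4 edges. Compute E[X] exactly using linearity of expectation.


K_4 has (4 − 1)!/2 = 3 labelled Hamiltonian cycles.
For each such Hamiltonian cycle H, let X_H = 1 if all 4 edges of H are present in G. Then P[X_H = 1] = p^{4} = (3/4)^{4} = 81/256.
By linearity: E[X] = Σ_H E[X_H] = 3 · p^{4} = 3 · 81/256 = 243/256.
Numerically: E[X] ≈ 0.94922.

E[X] = 3 · (3/4)^{4} = 243/256 ≈ 0.94922.


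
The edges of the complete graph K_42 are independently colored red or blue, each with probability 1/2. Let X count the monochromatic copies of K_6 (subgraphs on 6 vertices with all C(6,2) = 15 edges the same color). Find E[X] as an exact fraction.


Let X = Σ_S X_S over the C(42, 6) = 5245786 subsets S of size 6, where X_S = 1 if the K_6 on S is monochromatic.
For a fixed S, the K_6 on S has C(6, 2) = 15 edges. P[all 15 edges red] = (1/2)^15, and likewise for blue, so P[monochromatic] = 2·(1/2)^15 = 2^{1 − 15} = 1/16384.
Summing: E[X] = C(42, 6) · 2^{1 − 15} = 5245786 · 1/16384 = 2622893/8192.
Numerically: E[X] ≈ 320.177368.

E[X] = C(42,6)·2^(1−C(6,2)) = 2622893/8192 ≈ 320.177368.


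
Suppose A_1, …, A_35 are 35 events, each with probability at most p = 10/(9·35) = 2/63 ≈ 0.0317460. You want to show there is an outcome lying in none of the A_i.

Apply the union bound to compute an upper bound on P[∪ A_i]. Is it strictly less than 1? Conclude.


Union bound: P[∪_{i=1}^{35} A_i] ≤ Σ_i P[A_i] ≤ 35·p = 35·(2/63) = 10/9.
Numerically: 10/9 ≈ 1.1111111.
Is 10/9 < 1? NO.
Since the bound 10/9 is ≥ 1, the union bound is uninformative here; it does NOT by itself certify existence.

35·p = 10/9 ≈ 1.1111111; existence NOT certified by the union bound.


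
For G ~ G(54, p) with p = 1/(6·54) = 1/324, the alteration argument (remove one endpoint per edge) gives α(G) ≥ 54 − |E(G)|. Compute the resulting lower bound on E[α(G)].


E[|E(G)|] = C(54, 2)·p = 1431 · (1/324) = 53/12.
E[α(G)] ≥ n − E[|E(G)|] = 54 − 53/12 = 595/12.
Numerically: ≈ 49.583333.
(This is only a lower bound; the true E[α(G)] may be larger.)

E[α(G)] ≥ 595/12 ≈ 49.583333.


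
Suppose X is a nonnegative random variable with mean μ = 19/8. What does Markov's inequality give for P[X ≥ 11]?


μ = E[X] = 19/8, a = 11.
Markov: P[X ≥ 11] ≤ μ/a = (19/8)/11 = 19/88.
Numerically: ≈ 0.21591.
(Since a = 11 > μ = 2.37500, the bound 19/88 is < 1 and informative.)

P[X ≥ 11] ≤ 19/88 ≈ 0.21591.


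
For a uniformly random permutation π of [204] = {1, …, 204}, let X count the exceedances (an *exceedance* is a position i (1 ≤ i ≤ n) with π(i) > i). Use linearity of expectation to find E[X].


Write X = Σ_{i=1}^{204} X_i, where X_i = 1_{π(i) > i}.
For each fixed i, π(i) is uniform over {1, …, 204} (marginal of a uniform permutation), so P[π(i) > i] = (n − i)/n. Summing: Σ_{i=1}^{204} (n − i)/n = (0 + 1 + … + 203)/204 = 204(204 − 1)/(2·204) = (204 − 1)/2.
Hence E[X] = Σ_{i=1}^{204} (204 − i)/204 = 203/2 ≈ 101.500.

E[X] = 203/2 = 101.500.


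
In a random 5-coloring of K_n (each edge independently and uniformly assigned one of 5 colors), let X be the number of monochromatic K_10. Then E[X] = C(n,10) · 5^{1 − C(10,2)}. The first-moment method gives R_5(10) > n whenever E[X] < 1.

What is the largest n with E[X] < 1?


We need C(n, 10) · 5^{1 − 45} < 1, i.e. C(n, 10) < 5^{45 − 1} = 5684341886080801486968994140625.
Check values of n near the boundary:
  n = 5389: C(5389, 10) = 5645340767466558997768874792926; 5645340767466558997768874792926 < 5684341886080801486968994140625? YES
  n = 5390: C(5390, 10) = 5655833965919099070255434039753; 5655833965919099070255434039753 < 5684341886080801486968994140625? YES
  n = 5391: C(5391, 10) = 5666344714787188828795213697883; 5666344714787188828795213697883 < 5684341886080801486968994140625? YES
  n = 5392: C(5392, 10) = 5676873040158402483252283957448; 5676873040158402483252283957448 < 5684341886080801486968994140625? YES
  n = 5393: C(5393, 10) = 5687418968154238267170642278008; 5687418968154238267170642278008 < 5684341886080801486968994140625? NO
The largest n with C(n, 10) < 5684341886080801486968994140625 is n = 5392 (where E[X] = 5676873040158402483252283957448/5684341886080801486968994140625 ≈ 0.999). Hence R_5(10) > 5392, i.e. R_5(10) ≥ 5393.

Largest n = 5392; hence R_5(10) > 5392.


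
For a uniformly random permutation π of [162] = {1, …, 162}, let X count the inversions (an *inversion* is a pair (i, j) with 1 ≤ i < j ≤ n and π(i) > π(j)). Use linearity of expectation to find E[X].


Write X = Σ X_I over the C(162, 2) = 13041 pairs i < j, with X_I the indicator of one inversion.
There are 13041 indicators.
For each fixed pair i < j, the values π(i) and π(j) are two distinct elements of {1, …, 162} in uniformly random order; by symmetry P[π(i) > π(j)] = 1/2.
By linearity: E[X] = 13041 · (1/2) = C(162, 2) · (1/2) = 13041/2 = 13041/2 ≈ 6520.500000.

E[X] = 13041/2 = 6520.500000.


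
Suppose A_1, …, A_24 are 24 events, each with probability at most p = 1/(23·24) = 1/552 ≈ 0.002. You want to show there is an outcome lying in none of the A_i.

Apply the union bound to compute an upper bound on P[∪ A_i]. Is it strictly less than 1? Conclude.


Union bound: P[∪_{i=1}^{24} A_i] ≤ Σ_i P[A_i] ≤ 24·p = 24·(1/552) = 1/23.
Numerically: 1/23 ≈ 0.043.
Is 1/23 < 1? YES.
Since P[∪ A_i] ≤ 1/23 < 1, the complement has P[∩ A_i^c] ≥ 1 − 1/23 = 22/23 > 0, so some outcome avoids every A_i.

24·p = 1/23 ≈ 0.043; existence CERTIFIED by the union bound.


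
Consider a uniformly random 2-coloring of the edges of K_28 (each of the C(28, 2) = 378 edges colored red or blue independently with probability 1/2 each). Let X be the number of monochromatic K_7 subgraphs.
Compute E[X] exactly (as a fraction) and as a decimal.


Let X = Σ_S X_S over the C(28, 7) = 1184040 subsets S of size 7, where X_S = 1 if the K_7 on S is monochromatic.
For a fixed S, the K_7 on S has C(7, 2) = 21 edges. P[all 21 edges red] = (1/2)^21, and likewise for blue, so P[monochromatic] = 2·(1/2)^21 = 2^{1 − 21} = 1/1048576.
Summing: E[X] = C(28, 7) · 2^{1 − 21} = 1184040 · 1/1048576 = 148005/131072.
Numerically: E[X] ≈ 1.129.

E[X] = C(28,7)·2^(1−C(7,2)) = 148005/131072 ≈ 1.129.


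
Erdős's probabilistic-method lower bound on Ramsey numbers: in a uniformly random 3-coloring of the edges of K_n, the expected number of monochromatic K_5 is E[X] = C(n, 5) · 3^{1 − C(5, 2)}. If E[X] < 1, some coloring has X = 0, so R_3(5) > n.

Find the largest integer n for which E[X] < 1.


We need C(n, 5) · 3^{1 − 10} < 1, i.e. C(n, 5) < 3^{10 − 1} = 19683.
Check values of n near the boundary:
  n = 19: C(19, 5) = 11628; 11628 < 19683? YES
  n = 20: C(20, 5) = 15504; 15504 < 19683? YES
  n = 21: C(21, 5) = 20349; 20349 < 19683? NO
  n = 22: C(22, 5) = 26334; 26334 < 19683? NO
The largest n with C(n, 5) < 19683 is n = 20 (where E[X] = 5168/6561 ≈ 0.7877). Hence R_3(5) > 20, i.e. R_3(5) ≥ 21.

Largest n = 20; hence R_3(5) > 20.


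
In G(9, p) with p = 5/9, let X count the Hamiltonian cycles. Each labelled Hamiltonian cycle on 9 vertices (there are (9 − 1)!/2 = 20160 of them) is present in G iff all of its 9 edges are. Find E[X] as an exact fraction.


K_9 has (9 − 1)!/2 = 20160 labelled Hamiltonian cycles.
For each such Hamiltonian cycle H, let X_H = 1 if all 9 edges of H are present in G. Then P[X_H = 1] = p^{9} = (5/9)^{9} = 1953125/387420489.
By linearity of expectation: E[X] = Σ_H E[X_H] = 20160 · p^{9} = 20160 · 1953125/387420489 = 4375000000/43046721.
Numerically: E[X] ≈ 101.634.

E[X] = 20160 · (5/9)^{9} = 4375000000/43046721 ≈ 101.634.


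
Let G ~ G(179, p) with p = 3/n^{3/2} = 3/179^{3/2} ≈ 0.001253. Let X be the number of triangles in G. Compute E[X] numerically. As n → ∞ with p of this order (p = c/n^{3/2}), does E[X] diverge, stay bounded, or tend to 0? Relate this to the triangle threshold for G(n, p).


Number of potential triangles: C(179, 3) = 939929.
Each occurs with probability p³ ≈ (0.001253)³ ≈ 1.965736e-09.
By linearity: E[X] = C(179, 3)·p³ ≈ 939929 · 1.965736e-09 ≈ 0.0018.
Since α = 3/2 > 1, p = c/n^{3/2} = o(1/n) is below the triangle threshold p ~ 1/n. Asymptotically E[X] ~ (c³/6)·n^{3(1−α)} = (3³/6)·n^{-1.5} → 0, so by Markov's inequality G has no triangles w.h.p.

E[X] ≈ 0.0018; in regime p = Θ(1/n^{3/2}) E[X] tends to 0 (below the triangle threshold p ~ 1/n).


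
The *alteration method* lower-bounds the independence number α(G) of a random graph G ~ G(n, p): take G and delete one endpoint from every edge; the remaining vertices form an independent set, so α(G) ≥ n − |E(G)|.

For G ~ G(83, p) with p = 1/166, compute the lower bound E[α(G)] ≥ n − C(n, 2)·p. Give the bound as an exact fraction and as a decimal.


E[|E(G)|] = C(83, 2)·p = 3403 · (1/166) = 41/2.
E[α(G)] ≥ n − E[|E(G)|] = 83 − 41/2 = 125/2.
Numerically: ≈ 62.500.
(This is only a lower bound; the true E[α(G)] may be larger.)

E[α(G)] ≥ 125/2 ≈ 62.500.


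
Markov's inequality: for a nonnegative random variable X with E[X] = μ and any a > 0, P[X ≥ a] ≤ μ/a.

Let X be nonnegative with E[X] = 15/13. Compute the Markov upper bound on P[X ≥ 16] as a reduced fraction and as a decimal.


μ = E[X] = 15/13, a = 16.
Markov: P[X ≥ 16] ≤ μ/a = (15/13)/16 = 15/208.
Numerically: ≈ 0.072115.
(Since a = 16 > μ = 1.153846, the bound 15/208 is < 1 and informative.)

P[X ≥ 16] ≤ 15/208 ≈ 0.072115.


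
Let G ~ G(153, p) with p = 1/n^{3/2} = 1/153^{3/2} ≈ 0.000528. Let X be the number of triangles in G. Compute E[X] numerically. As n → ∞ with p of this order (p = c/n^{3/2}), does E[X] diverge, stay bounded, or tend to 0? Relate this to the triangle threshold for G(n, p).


Number of potential triangles: C(153, 3) = 585276.
Each occurs with probability p³ ≈ (0.000528)³ ≈ 1.47533e-10.
By linearity: E[X] = C(153, 3)·p³ ≈ 585276 · 1.47533e-10 ≈ 0.000.
Since α = 3/2 > 1, p = c/n^{3/2} = o(1/n) is below the triangle threshold p ~ 1/n. Asymptotically E[X] ~ (c³/6)·n^{3(1−α)} = (1³/6)·n^{-1.5} → 0, so by Markov's inequality G has no triangles w.h.p.

E[X] ≈ 0.000; in regime p = Θ(1/n^{3/2}) E[X] tends to 0 (below the triangle threshold p ~ 1/n).


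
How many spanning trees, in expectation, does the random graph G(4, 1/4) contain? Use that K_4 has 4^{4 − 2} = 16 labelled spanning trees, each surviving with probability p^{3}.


K_4 has 4^{4 − 2} = 16 labelled spanning trees.
For each such spanning tree H, let X_H = 1 if all 3 edges of H are present in G. Then P[X_H = 1] = p^{3} = (1/4)^{3} = 1/64.
Summing the indicators: E[X] = Σ_H E[X_H] = 16 · p^{3} = 16 · 1/64 = 1/4.
Numerically: E[X] ≈ 0.25.

E[X] = 16 · (1/4)^{3} = 1/4 ≈ 0.25.


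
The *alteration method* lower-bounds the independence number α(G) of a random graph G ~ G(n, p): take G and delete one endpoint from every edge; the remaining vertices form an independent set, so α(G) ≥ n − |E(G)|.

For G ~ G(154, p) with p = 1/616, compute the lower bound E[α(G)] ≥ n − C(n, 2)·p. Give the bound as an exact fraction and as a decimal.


E[|E(G)|] = C(154, 2)·p = 11781 · (1/616) = 153/8.
E[α(G)] ≥ n − E[|E(G)|] = 154 − 153/8 = 1079/8.
Numerically: ≈ 134.875000.
(This is only a lower bound; the true E[α(G)] may be larger.)

E[α(G)] ≥ 1079/8 ≈ 134.875000.


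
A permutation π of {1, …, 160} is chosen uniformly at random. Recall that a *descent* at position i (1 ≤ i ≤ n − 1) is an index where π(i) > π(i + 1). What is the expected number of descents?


Write X = Σ X_I over i = 1, …, 159, with X_I the indicator of one descent.
There are 159 indicators.
For each fixed i, the pair (π(i), π(i+1)) is a uniformly random ordered pair of distinct values from {1, …, 160}; by symmetry P[π(i) > π(i+1)] = 1/2.
By linearity: E[X] = 159 · (1/2) = (160 − 1) · (1/2) = 159/2 ≈ 79.50000.

E[X] = 159/2 = 79.50000.


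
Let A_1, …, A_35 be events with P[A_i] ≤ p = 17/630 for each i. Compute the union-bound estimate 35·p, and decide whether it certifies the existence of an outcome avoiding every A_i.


Union bound: P[∪_{i=1}^{35} A_i] ≤ Σ_i P[A_i] ≤ 35·p = 35·(17/630) = 17/18.
Numerically: 17/18 ≈ 0.94444.
Is 17/18 < 1? YES.
Since P[∪ A_i] ≤ 17/18 < 1, the complement has P[∩ A_i^c] ≥ 1 − 17/18 = 1/18 > 0, so some outcome avoids every A_i.

35·p = 17/18 ≈ 0.94444; existence CERTIFIED by the union bound.


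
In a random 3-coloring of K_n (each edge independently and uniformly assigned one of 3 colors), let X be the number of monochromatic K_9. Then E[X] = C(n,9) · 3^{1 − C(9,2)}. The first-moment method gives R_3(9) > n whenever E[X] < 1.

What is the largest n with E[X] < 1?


We need C(n, 9) · 3^{1 − 36} < 1, i.e. C(n, 9) < 3^{36 − 1} = 50031545098999707.
Check values of n near the boundary:
  n = 299: C(299, 9) = 46610674441390059; 46610674441390059 < 50031545098999707? YES
  n = 300: C(300, 9) = 48052241692154700; 48052241692154700 < 50031545098999707? YES
  n = 301: C(301, 9) = 49533303936090975; 49533303936090975 < 50031545098999707? YES
  n = 302: C(302, 9) = 51054804739588650; 51054804739588650 < 50031545098999707? NO
  n = 303: C(303, 9) = 52617706925494425; 52617706925494425 < 50031545098999707? NO
The largest n with C(n, 9) < 50031545098999707 is n = 301 (where E[X] = 16511101312030325/16677181699666569 ≈ 0.9900). Hence R_3(9) > 301, i.e. R_3(9) ≥ 302.

Largest n = 301; hence R_3(9) > 301.


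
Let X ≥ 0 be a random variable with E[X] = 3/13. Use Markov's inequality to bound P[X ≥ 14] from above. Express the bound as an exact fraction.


μ = E[X] = 3/13, a = 14.
Markov: P[X ≥ 14] ≤ μ/a = (3/13)/14 = 3/182.
Numerically: ≈ 0.016484.
(Since a = 14 > μ = 0.230769, the bound 3/182 is < 1 and informative.)

P[X ≥ 14] ≤ 3/182 ≈ 0.016484.


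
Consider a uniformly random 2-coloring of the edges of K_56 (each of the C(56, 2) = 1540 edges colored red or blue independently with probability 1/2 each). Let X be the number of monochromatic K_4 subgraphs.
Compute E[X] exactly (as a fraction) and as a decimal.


Let X = Σ_S X_S over the C(56, 4) = 367290 subsets S of size 4, where X_S = 1 if the K_4 on S is monochromatic.
For a fixed S, the K_4 on S has C(4, 2) = 6 edges. P[all 6 edges red] = (1/2)^6, and likewise for blue, so P[monochromatic] = 2·(1/2)^6 = 2^{1 − 6} = 1/32.
By linearity of expectation: E[X] = C(56, 4) · 2^{1 − 6} = 367290 · 1/32 = 183645/16.
Numerically: E[X] ≈ 11477.812500.

E[X] = C(56,4)·2^(1−C(4,2)) = 183645/16 ≈ 11477.812500.


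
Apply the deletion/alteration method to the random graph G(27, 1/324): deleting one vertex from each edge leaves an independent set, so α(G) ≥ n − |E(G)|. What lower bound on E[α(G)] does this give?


E[|E(G)|] = C(27, 2)·p = 351 · (1/324) = 13/12.
E[α(G)] ≥ n − E[|E(G)|] = 27 − 13/12 = 311/12.
Numerically: ≈ 25.916667.
(This is only a lower bound; the true E[α(G)] may be larger.)

E[α(G)] ≥ 311/12 ≈ 25.916667.


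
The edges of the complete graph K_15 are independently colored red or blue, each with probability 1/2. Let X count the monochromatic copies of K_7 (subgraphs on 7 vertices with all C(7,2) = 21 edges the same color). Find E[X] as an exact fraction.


Let X = Σ_S X_S over the C(15, 7) = 6435 subsets S of size 7, where X_S = 1 if the K_7 on S is monochromatic.
For a fixed S, the K_7 on S has C(7, 2) = 21 edges. P[all 21 edges red] = (1/2)^21, and likewise for blue, so P[monochromatic] = 2·(1/2)^21 = 2^{1 − 21} = 1/1048576.
Summing: E[X] = C(15, 7) · 2^{1 − 21} = 6435 · 1/1048576 = 6435/1048576.
Numerically: E[X] ≈ 0.0061.

E[X] = C(15,7)·2^(1−C(7,2)) = 6435/1048576 ≈ 0.0061.


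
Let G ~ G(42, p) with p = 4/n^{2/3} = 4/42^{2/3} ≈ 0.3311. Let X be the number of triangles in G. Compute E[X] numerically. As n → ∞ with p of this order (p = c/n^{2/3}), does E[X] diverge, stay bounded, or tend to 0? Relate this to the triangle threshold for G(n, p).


Number of potential triangles: C(42, 3) = 11480.
Each occurs with probability p³ ≈ (0.3311)³ ≈ 3.628118e-02.
By linearity: E[X] = C(42, 3)·p³ ≈ 11480 · 3.628118e-02 ≈ 416.5079.
Since α = 2/3 < 1, p = c/n^{2/3} ≫ 1/n is above the triangle threshold p ~ 1/n. Asymptotically E[X] ~ (c³/6)·n^{3(1−α)} = (4³/6)·n^{1} → ∞; triangles are abundant w.h.p.

E[X] ≈ 416.5079; in regime p = Θ(1/n^{2/3}) E[X] diverges (above the triangle threshold p ~ 1/n).


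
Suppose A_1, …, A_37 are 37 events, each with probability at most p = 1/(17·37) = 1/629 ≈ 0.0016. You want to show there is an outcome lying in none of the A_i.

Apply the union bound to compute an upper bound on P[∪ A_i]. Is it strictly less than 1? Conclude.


Union bound: P[∪_{i=1}^{37} A_i] ≤ Σ_i P[A_i] ≤ 37·p = 37·(1/629) = 1/17.
Numerically: 1/17 ≈ 0.0588.
Is 1/17 < 1? YES.
Since P[∪ A_i] ≤ 1/17 < 1, the complement has P[∩ A_i^c] ≥ 1 − 1/17 = 16/17 > 0, so some outcome avoids every A_i.

37·p = 1/17 ≈ 0.0588; existence CERTIFIED by the union bound.


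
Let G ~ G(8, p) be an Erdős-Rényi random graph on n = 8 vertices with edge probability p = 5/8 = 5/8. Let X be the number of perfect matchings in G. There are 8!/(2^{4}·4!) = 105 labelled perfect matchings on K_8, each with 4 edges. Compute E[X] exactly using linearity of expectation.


K_8 has 8!/(2^{4}·4!) = 105 labelled perfect matchings.
For each such perfect matching H, let X_H = 1 if all 4 edges of H are present in G. Then P[X_H = 1] = p^{4} = (5/8)^{4} = 625/4096.
By linearity of expectation: E[X] = Σ_H E[X_H] = 105 · p^{4} = 105 · 625/4096 = 65625/4096.
Numerically: E[X] ≈ 16.0217.

E[X] = 105 · (5/8)^{4} = 65625/4096 ≈ 16.0217.


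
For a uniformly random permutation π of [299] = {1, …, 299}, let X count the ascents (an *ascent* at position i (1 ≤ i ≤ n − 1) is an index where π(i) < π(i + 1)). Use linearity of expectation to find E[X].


Write X = Σ X_I over i = 1, …, 298, with X_I the indicator of one ascent.
There are 298 indicators.
For each fixed i, the pair (π(i), π(i+1)) is a uniformly random ordered pair of distinct values from {1, …, 299}; by symmetry P[π(i) < π(i+1)] = 1/2.
By linearity: E[X] = 298 · (1/2) = (299 − 1) · (1/2) = 149 ≈ 149.000.

E[X] = 149 = 149.000.


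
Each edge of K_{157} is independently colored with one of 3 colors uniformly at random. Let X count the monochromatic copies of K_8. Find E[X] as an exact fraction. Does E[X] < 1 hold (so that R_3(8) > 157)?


E[X] = C(157, 8) · 3^{1 − 28} = 7637643295425 · 3^{−27} = 7637643295425/7625597484987.
As a reduced fraction: E[X] = 848627032825/847288609443 ≈ 1.00158.
Is E[X] < 1? NO.
Since E[X] ≥ 1, the first-moment bound is inconclusive at n = 157; it does NOT by itself certify R_3(8) > 157.

E[X] = 848627032825/847288609443 ≈ 1.00158; E[X] ≥ 1; first-moment method inconclusive here.


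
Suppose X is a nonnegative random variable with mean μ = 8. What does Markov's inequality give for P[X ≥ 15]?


μ = E[X] = 8, a = 15.
Markov: P[X ≥ 15] ≤ μ/a = (8)/15 = 8/15.
Numerically: ≈ 0.53333.
(Since a = 15 > μ = 8.00000, the bound 8/15 is < 1 and informative.)

P[X ≥ 15] ≤ 8/15 ≈ 0.53333.


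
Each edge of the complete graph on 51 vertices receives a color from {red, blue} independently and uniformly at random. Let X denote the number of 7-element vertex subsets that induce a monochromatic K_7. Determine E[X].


Let X = Σ_S X_S over the C(51, 7) = 115775100 subsets S of size 7, where X_S = 1 if the K_7 on S is monochromatic.
For a fixed S, the K_7 on S has C(7, 2) = 21 edges. P[all 21 edges red] = (1/2)^21, and likewise for blue, so P[monochromatic] = 2·(1/2)^21 = 2^{1 − 21} = 1/1048576.
By linearity of expectation: E[X] = C(51, 7) · 2^{1 − 21} = 115775100 · 1/1048576 = 28943775/262144.
Numerically: E[X] ≈ 110.411739.

E[X] = C(51,7)·2^(1−C(7,2)) = 28943775/262144 ≈ 110.411739.
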